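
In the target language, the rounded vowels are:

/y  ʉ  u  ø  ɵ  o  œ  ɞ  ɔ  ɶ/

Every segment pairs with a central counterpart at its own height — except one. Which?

High: /y/ ~ /ʉ/ ~ /u/
High-mid: /ø/ ~ /ɵ/ ~ /o/
Low-mid: /œ/ ~ /ɞ/ ~ /ɔ/
Low: only /ɶ/ (front); no central partner.
So /ɶ/ is the unpaired segment.

/ɶ/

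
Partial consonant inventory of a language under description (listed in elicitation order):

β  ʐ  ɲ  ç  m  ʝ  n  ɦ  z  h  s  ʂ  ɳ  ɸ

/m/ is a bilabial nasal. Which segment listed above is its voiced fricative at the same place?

/β/

The voiced fricative at the same place is a voiced bilabial fricative — in this inventory, /β/.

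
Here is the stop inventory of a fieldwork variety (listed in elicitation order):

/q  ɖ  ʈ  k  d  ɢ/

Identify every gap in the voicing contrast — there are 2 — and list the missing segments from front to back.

/t/, /ɡ/

place of articulation  voiceless  voiced  
alveolar          —         d       
retroflex         ʈ         ɖ       
velar             k         —       
uvular            q         ɢ       
Gaps, from front to back: alveolar lacks voiceless (/t/); velar lacks voiced (/ɡ/).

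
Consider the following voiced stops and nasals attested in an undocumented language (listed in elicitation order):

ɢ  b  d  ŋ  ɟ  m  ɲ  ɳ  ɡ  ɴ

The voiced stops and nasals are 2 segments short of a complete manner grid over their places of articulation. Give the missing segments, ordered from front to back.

bilabial: oral stop /b/, nasal /m/.
alveolar: oral stop /d/, nasal —.
retroflex: oral stop —, nasal /ɳ/.
palatal: oral stop /ɟ/, nasal /ɲ/.
velar: oral stop /ɡ/, nasal /ŋ/.
uvular: oral stop /ɢ/, nasal /ɴ/.
Gaps, from front to back: alveolar lacks nasal (/n/); retroflex lacks oral stop (/ɖ/).

/n/, /ɖ/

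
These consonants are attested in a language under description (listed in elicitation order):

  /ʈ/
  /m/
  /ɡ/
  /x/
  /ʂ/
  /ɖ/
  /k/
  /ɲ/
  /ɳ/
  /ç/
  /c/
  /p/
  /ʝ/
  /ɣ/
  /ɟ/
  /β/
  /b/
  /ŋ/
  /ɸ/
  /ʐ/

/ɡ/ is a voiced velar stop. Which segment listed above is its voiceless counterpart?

/k/

The voiceless counterpart is a voiceless velar stop — in this inventory, /k/.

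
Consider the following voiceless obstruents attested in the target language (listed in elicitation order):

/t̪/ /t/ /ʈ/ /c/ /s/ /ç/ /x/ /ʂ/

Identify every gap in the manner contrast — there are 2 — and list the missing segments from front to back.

dental: stop /t̪/, fricative —.
alveolar: stop /t/, fricative /s/.
retroflex: stop /ʈ/, fricative /ʂ/.
palatal: stop /c/, fricative /ç/.
velar: stop —, fricative /x/.
Gaps, from front to back: dental lacks fricative (/θ/); velar lacks stop (/k/).

/θ/, /k/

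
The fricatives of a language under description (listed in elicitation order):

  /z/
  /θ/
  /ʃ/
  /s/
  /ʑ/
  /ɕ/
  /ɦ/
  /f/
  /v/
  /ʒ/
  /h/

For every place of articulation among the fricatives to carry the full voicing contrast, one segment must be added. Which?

/ð/

Voiceless: /f/ (labiodental), /θ/ (dental), /s/ (alveolar), /ʃ/ (postalveolar), /ɕ/ (alveolo-palatal), /h/ (glottal).
Voiced: /v/ (labiodental), /z/ (alveolar), /ʒ/ (postalveolar), /ʑ/ (alveolo-palatal), /ɦ/ (glottal).
The dental row has no voiced member, so the gap is the voiced dental fricative /ð/.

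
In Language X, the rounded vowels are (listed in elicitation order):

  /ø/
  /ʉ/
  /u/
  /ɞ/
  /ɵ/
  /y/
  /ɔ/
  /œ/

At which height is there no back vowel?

high-mid

Front: /y/ (high), /ø/ (high-mid), /œ/ (low-mid).
Central: /ʉ/ (high), /ɵ/ (high-mid), /ɞ/ (low-mid).
Back: /u/ (high), /ɔ/ (low-mid).
Every height has a back member except high-mid, where /o/ would be expected.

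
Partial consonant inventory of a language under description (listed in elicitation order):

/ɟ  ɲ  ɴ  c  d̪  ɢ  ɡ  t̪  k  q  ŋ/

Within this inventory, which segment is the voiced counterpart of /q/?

/ɢ/

/q/ is a voiceless uvular stop.
The voiced counterpart is a voiced uvular stop — in this inventory, /ɢ/.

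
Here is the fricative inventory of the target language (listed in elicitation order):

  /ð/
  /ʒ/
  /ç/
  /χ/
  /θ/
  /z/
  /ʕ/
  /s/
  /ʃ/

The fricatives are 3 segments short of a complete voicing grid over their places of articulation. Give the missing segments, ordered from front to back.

Voiceless: /θ/ (dental), /s/ (alveolar), /ʃ/ (postalveolar), /ç/ (palatal), /χ/ (uvular).
Voiced: /ð/ (dental), /z/ (alveolar), /ʒ/ (postalveolar), /ʕ/ (pharyngeal).
Gaps, from front to back: palatal lacks voiced (/ʝ/); uvular lacks voiced (/ʁ/); pharyngeal lacks voiceless (/ħ/).

/ʝ/, /ʁ/, /ħ/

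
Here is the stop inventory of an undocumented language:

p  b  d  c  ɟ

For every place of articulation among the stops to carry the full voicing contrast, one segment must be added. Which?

Voiceless: /p/ (bilabial), /c/ (palatal).
Voiced: /b/ (bilabial), /d/ (alveolar), /ɟ/ (palatal).
The alveolar row has no voiceless member, so the gap is the voiceless alveolar stop /t/.

/t/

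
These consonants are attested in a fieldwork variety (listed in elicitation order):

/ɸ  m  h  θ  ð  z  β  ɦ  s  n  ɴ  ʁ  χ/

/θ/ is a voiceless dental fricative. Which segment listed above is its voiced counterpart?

/ð/

The voiced counterpart is a voiced dental fricative — in this inventory, /ð/.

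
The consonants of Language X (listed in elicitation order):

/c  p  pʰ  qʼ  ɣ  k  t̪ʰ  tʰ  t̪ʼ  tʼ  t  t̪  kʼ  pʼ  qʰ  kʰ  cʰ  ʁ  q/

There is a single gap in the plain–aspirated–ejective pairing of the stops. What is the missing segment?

bilabial: plain /p/, aspirated /pʰ/, ejective /pʼ/.
dental: plain /t̪/, aspirated /t̪ʰ/, ejective /t̪ʼ/.
alveolar: plain /t/, aspirated /tʰ/, ejective /tʼ/.
palatal: plain /c/, aspirated /cʰ/, ejective —.
velar: plain /k/, aspirated /kʰ/, ejective /kʼ/.
uvular: plain /q/, aspirated /qʰ/, ejective /qʼ/.
The palatal row has no ejective member, so the gap is the ejective palatal stop /cʼ/.

/cʼ/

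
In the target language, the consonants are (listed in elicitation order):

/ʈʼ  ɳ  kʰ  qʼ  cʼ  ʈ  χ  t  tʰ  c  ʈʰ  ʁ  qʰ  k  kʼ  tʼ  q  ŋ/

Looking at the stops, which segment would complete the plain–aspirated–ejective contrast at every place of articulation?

/cʰ/

alveolar: plain /t/, aspirated /tʰ/, ejective /tʼ/.
retroflex: plain /ʈ/, aspirated /ʈʰ/, ejective /ʈʼ/.
palatal: plain /c/, aspirated —, ejective /cʼ/.
velar: plain /k/, aspirated /kʰ/, ejective /kʼ/.
uvular: plain /q/, aspirated /qʰ/, ejective /qʼ/.
The palatal row has no aspirated member, so the gap is the aspirated palatal stop /cʰ/.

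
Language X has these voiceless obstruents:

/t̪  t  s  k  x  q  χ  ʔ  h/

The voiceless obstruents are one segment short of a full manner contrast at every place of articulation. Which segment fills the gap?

/θ/

Stop: /t̪/ (dental), /t/ (alveolar), /k/ (velar), /q/ (uvular), /ʔ/ (glottal).
Fricative: /s/ (alveolar), /x/ (velar), /χ/ (uvular), /h/ (glottal).
The dental row has no fricative member, so the gap is the dental fricative /θ/.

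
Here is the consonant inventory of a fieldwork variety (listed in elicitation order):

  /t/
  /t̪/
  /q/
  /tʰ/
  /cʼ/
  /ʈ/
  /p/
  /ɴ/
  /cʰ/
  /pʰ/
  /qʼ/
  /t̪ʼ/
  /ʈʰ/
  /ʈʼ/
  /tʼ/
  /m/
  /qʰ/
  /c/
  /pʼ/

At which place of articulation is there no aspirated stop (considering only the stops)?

place of articulation  plain     aspirated  ejective
bilabial          p         pʰ        pʼ      
dental            t̪        —         t̪ʼ     
alveolar          t         tʰ        tʼ      
retroflex         ʈ         ʈʰ        ʈʼ      
palatal           c         cʰ        cʼ      
uvular            q         qʰ        qʼ      
Every place of articulation has an aspirated member except dental, where /t̪ʰ/ would be expected.

dental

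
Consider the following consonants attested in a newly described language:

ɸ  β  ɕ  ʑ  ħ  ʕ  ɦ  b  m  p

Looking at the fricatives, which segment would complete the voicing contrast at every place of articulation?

Voiceless: /ɸ/ (bilabial), /ɕ/ (alveolo-palatal), /ħ/ (pharyngeal).
Voiced: /β/ (bilabial), /ʑ/ (alveolo-palatal), /ʕ/ (pharyngeal), /ɦ/ (glottal).
The glottal row has no voiceless member, so the gap is the voiceless glottal fricative /h/.

/h/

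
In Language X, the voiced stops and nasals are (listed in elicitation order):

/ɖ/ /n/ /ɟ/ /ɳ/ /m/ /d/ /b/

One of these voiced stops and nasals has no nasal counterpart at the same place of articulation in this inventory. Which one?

Bilabial: /b/ ~ /m/
Alveolar: /d/ ~ /n/
Retroflex: /ɖ/ ~ /ɳ/
Palatal: only /ɟ/ (oral stop); no nasal partner.
So /ɟ/ is the unpaired segment.

/ɟ/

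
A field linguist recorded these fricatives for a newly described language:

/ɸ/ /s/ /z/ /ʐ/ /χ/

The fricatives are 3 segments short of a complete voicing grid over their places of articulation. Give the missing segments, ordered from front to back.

bilabial: voiceless /ɸ/, voiced —.
alveolar: voiceless /s/, voiced /z/.
retroflex: voiceless —, voiced /ʐ/.
uvular: voiceless /χ/, voiced —.
Gaps, from front to back: bilabial lacks voiced (/β/); retroflex lacks voiceless (/ʂ/); uvular lacks voiced (/ʁ/).

/β/, /ʂ/, /ʁ/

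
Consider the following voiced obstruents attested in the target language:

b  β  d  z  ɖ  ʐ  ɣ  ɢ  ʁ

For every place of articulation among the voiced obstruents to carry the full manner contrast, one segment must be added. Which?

/ɡ/

bilabial: stop /b/, fricative /β/.
alveolar: stop /d/, fricative /z/.
retroflex: stop /ɖ/, fricative /ʐ/.
velar: stop —, fricative /ɣ/.
uvular: stop /ɢ/, fricative /ʁ/.
The velar row has no stop member, so the gap is the velar stop /ɡ/.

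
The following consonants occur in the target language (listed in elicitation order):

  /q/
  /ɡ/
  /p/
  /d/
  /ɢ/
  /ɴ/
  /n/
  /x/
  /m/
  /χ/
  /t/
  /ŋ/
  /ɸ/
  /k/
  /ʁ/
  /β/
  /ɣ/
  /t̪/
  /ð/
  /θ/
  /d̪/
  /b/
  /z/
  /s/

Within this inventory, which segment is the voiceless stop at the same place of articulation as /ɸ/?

/p/

/ɸ/ is a voiceless bilabial fricative.
The voiceless stop at the same place is a voiceless bilabial stop — in this inventory, /p/.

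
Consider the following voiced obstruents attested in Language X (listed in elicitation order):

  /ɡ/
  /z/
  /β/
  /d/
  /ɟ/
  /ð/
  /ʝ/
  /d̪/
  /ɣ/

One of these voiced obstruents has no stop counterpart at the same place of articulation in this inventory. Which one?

/β/

Dental: /d̪/ ~ /ð/
Alveolar: /d/ ~ /z/
Palatal: /ɟ/ ~ /ʝ/
Velar: /ɡ/ ~ /ɣ/
Bilabial: only /β/ (fricative); no stop partner.
So /β/ is the unpaired segment.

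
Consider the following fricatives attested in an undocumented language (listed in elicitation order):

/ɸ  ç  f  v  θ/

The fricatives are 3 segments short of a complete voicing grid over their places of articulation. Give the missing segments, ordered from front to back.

Voiceless: /ɸ/ (bilabial), /f/ (labiodental), /θ/ (dental), /ç/ (palatal).
Voiced: /v/ (labiodental).
Gaps, from front to back: bilabial lacks voiced (/β/); dental lacks voiced (/ð/); palatal lacks voiced (/ʝ/).

/β/, /ð/, /ʝ/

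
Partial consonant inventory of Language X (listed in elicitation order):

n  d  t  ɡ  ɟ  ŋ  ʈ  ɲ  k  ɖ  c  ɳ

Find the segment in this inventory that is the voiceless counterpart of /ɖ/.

/ʈ/

/ɖ/ is a voiced retroflex stop.
The voiceless counterpart is a voiceless retroflex stop — in this inventory, /ʈ/.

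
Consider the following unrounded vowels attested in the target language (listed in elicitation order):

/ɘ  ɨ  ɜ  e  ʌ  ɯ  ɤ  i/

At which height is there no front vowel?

Front: /i/ (high), /e/ (high-mid).
Central: /ɨ/ (high), /ɘ/ (high-mid), /ɜ/ (low-mid).
Back: /ɯ/ (high), /ɤ/ (high-mid), /ʌ/ (low-mid).
Every height has a front member except low-mid, where /ɛ/ would be expected.

low-mid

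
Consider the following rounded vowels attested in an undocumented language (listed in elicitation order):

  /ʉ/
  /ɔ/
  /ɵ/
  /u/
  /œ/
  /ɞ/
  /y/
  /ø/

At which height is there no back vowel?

high-mid

Front: /y/ (high), /ø/ (high-mid), /œ/ (low-mid).
Central: /ʉ/ (high), /ɵ/ (high-mid), /ɞ/ (low-mid).
Back: /u/ (high), /ɔ/ (low-mid).
Every height has a back member except high-mid, where /o/ would be expected.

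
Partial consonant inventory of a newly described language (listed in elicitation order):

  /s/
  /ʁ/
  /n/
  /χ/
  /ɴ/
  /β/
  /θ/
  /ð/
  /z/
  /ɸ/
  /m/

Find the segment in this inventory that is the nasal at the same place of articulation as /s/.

/s/ is a voiceless alveolar fricative.
The nasal at the same place is an alveolar nasal — in this inventory, /n/.

/n/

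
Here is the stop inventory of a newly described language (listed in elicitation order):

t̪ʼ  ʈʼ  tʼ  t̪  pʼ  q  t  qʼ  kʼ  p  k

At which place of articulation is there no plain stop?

retroflex

bilabial: plain /p/, ejective /pʼ/.
dental: plain /t̪/, ejective /t̪ʼ/.
alveolar: plain /t/, ejective /tʼ/.
retroflex: plain —, ejective /ʈʼ/.
velar: plain /k/, ejective /kʼ/.
uvular: plain /q/, ejective /qʼ/.
Every place of articulation has a plain member except retroflex, where /ʈ/ would be expected.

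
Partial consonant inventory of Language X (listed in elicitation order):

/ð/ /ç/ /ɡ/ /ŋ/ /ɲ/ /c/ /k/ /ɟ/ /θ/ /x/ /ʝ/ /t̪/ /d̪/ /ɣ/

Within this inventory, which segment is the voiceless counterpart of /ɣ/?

/x/

/ɣ/ is a voiced velar fricative.
The voiceless counterpart is a voiceless velar fricative — in this inventory, /x/.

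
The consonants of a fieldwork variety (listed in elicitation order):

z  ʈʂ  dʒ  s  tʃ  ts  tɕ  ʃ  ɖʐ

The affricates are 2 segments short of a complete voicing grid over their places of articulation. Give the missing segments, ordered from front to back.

/dz/, /dʑ/

Voiceless: /ts/ (alveolar), /tʃ/ (postalveolar), /ʈʂ/ (retroflex), /tɕ/ (alveolo-palatal).
Voiced: /dʒ/ (postalveolar), /ɖʐ/ (retroflex).
Gaps, from front to back: alveolar lacks voiced (/dz/); alveolo-palatal lacks voiced (/dʑ/).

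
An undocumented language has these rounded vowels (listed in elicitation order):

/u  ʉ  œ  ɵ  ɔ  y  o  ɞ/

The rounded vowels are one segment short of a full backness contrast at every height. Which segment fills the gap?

/ø/

high: front /y/, central /ʉ/, back /u/.
high-mid: front —, central /ɵ/, back /o/.
low-mid: front /œ/, central /ɞ/, back /ɔ/.
The high-mid row has no front member, so the gap is the high-mid front rounded vowel /ø/.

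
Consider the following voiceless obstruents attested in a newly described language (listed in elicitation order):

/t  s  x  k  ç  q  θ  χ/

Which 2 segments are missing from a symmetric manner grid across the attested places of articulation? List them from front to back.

/t̪/, /c/

dental: stop —, fricative /θ/.
alveolar: stop /t/, fricative /s/.
palatal: stop —, fricative /ç/.
velar: stop /k/, fricative /x/.
uvular: stop /q/, fricative /χ/.
Gaps, from front to back: dental lacks stop (/t̪/); palatal lacks stop (/c/).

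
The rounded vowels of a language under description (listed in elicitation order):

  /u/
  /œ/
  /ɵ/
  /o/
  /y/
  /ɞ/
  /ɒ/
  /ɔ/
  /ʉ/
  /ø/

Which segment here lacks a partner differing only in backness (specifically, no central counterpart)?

High: /y/ ~ /ʉ/ ~ /u/
High-mid: /ø/ ~ /ɵ/ ~ /o/
Low-mid: /œ/ ~ /ɞ/ ~ /ɔ/
Low: only /ɒ/ (back); no central partner.
So /ɒ/ is the unpaired segment.

/ɒ/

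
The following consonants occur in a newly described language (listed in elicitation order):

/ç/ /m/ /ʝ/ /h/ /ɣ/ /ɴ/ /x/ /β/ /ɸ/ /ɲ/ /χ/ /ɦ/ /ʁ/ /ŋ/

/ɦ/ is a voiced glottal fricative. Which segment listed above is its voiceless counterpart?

The voiceless counterpart is a voiceless glottal fricative — in this inventory, /h/.

/h/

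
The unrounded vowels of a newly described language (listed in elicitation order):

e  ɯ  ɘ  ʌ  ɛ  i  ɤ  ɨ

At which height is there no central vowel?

low-mid

Front: /i/ (high), /e/ (high-mid), /ɛ/ (low-mid).
Central: /ɨ/ (high), /ɘ/ (high-mid).
Back: /ɯ/ (high), /ɤ/ (high-mid), /ʌ/ (low-mid).
Every height has a central member except low-mid, where /ɜ/ would be expected.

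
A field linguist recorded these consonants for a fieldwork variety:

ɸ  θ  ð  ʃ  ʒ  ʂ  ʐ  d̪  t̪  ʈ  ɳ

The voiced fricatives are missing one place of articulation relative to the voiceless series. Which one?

bilabial: voiceless /ɸ/, voiced —.
dental: voiceless /θ/, voiced /ð/.
postalveolar: voiceless /ʃ/, voiced /ʒ/.
retroflex: voiceless /ʂ/, voiced /ʐ/.
Every place of articulation has a voiced member except bilabial, where /β/ would be expected.

bilabial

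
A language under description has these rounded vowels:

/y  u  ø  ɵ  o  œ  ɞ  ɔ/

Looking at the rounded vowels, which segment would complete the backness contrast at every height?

Front: /y/ (high), /ø/ (high-mid), /œ/ (low-mid).
Central: /ɵ/ (high-mid), /ɞ/ (low-mid).
Back: /u/ (high), /o/ (high-mid), /ɔ/ (low-mid).
The high row has no central member, so the gap is the high central rounded vowel /ʉ/.

/ʉ/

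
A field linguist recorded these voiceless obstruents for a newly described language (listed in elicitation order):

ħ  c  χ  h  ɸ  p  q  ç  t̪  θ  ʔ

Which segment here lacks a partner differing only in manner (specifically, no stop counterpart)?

/ħ/

Bilabial: /p/ ~ /ɸ/
Dental: /t̪/ ~ /θ/
Palatal: /c/ ~ /ç/
Uvular: /q/ ~ /χ/
Glottal: /ʔ/ ~ /h/
Pharyngeal: only /ħ/ (fricative); no stop partner.
So /ħ/ is the unpaired segment.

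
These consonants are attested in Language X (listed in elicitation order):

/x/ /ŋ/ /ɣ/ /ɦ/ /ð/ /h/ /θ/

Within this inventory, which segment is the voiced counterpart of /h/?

/h/ is a voiceless glottal fricative.
The voiced counterpart is a voiced glottal fricative — in this inventory, /ɦ/.

/ɦ/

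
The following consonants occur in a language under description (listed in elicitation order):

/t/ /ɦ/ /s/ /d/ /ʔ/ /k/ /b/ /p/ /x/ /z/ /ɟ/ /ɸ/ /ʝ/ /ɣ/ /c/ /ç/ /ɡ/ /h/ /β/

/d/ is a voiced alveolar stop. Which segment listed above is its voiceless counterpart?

/t/

The voiceless counterpart is a voiceless alveolar stop — in this inventory, /t/.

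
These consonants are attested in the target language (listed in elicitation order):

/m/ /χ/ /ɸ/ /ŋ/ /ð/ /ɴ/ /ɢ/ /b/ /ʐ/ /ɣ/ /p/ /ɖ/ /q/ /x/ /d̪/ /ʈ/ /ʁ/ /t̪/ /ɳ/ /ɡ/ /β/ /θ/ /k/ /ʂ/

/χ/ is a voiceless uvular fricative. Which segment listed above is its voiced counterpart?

/ʁ/

The voiced counterpart is a voiced uvular fricative — in this inventory, /ʁ/.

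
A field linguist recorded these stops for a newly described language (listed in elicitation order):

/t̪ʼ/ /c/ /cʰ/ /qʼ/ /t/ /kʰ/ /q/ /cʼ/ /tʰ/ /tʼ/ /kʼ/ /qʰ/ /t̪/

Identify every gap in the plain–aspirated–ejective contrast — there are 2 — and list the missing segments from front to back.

dental: plain /t̪/, aspirated —, ejective /t̪ʼ/.
alveolar: plain /t/, aspirated /tʰ/, ejective /tʼ/.
palatal: plain /c/, aspirated /cʰ/, ejective /cʼ/.
velar: plain —, aspirated /kʰ/, ejective /kʼ/.
uvular: plain /q/, aspirated /qʰ/, ejective /qʼ/.
Gaps, from front to back: dental lacks aspirated (/t̪ʰ/); velar lacks plain (/k/).

/t̪ʰ/, /k/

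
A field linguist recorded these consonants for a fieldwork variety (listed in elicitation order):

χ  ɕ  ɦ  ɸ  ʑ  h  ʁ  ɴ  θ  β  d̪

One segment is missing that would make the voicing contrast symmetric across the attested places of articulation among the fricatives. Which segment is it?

/ð/

Voiceless: /ɸ/ (bilabial), /θ/ (dental), /ɕ/ (alveolo-palatal), /χ/ (uvular), /h/ (glottal).
Voiced: /β/ (bilabial), /ʑ/ (alveolo-palatal), /ʁ/ (uvular), /ɦ/ (glottal).
The dental row has no voiced member, so the gap is the voiced dental fricative /ð/.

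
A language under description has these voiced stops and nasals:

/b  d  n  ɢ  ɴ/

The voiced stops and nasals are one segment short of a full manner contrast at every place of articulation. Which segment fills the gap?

/m/

Oral stop: /b/ (bilabial), /d/ (alveolar), /ɢ/ (uvular).
Nasal: /n/ (alveolar), /ɴ/ (uvular).
The bilabial row has no nasal member, so the gap is the bilabial nasal /m/.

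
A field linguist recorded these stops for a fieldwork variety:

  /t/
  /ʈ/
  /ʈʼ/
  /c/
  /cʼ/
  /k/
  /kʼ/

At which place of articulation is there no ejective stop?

Plain: /t/ (alveolar), /ʈ/ (retroflex), /c/ (palatal), /k/ (velar).
Ejective: /ʈʼ/ (retroflex), /cʼ/ (palatal), /kʼ/ (velar).
Every place of articulation has an ejective member except alveolar, where /tʼ/ would be expected.

alveolar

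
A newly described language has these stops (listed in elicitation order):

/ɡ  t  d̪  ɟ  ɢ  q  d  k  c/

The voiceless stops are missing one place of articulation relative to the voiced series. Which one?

dental: voiceless —, voiced /d̪/.
alveolar: voiceless /t/, voiced /d/.
palatal: voiceless /c/, voiced /ɟ/.
velar: voiceless /k/, voiced /ɡ/.
uvular: voiceless /q/, voiced /ɢ/.
Every place of articulation has a voiceless member except dental, where /t̪/ would be expected.

dental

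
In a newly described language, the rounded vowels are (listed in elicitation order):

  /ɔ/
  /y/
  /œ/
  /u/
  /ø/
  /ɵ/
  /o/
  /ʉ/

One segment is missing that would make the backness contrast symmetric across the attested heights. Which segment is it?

Front: /y/ (high), /ø/ (high-mid), /œ/ (low-mid).
Central: /ʉ/ (high), /ɵ/ (high-mid).
Back: /u/ (high), /o/ (high-mid), /ɔ/ (low-mid).
The low-mid row has no central member, so the gap is the low-mid central rounded vowel /ɞ/.

/ɞ/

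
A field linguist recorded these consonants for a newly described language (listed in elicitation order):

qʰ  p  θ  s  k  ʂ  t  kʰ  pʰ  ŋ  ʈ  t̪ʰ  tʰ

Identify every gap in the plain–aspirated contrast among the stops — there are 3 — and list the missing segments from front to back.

Plain: /p/ (bilabial), /t/ (alveolar), /ʈ/ (retroflex), /k/ (velar).
Aspirated: /pʰ/ (bilabial), /t̪ʰ/ (dental), /tʰ/ (alveolar), /kʰ/ (velar), /qʰ/ (uvular).
Gaps, from front to back: dental lacks plain (/t̪/); retroflex lacks aspirated (/ʈʰ/); uvular lacks plain (/q/).

/t̪/, /ʈʰ/, /q/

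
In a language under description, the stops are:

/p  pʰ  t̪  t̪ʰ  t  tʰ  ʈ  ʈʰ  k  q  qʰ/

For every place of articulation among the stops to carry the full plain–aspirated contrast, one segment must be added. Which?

/kʰ/

place of articulation  plain     aspirated
bilabial          p         pʰ      
dental            t̪        t̪ʰ     
alveolar          t         tʰ      
retroflex         ʈ         ʈʰ      
velar             k         —       
uvular            q         qʰ      
The velar row has no aspirated member, so the gap is the aspirated velar stop /kʰ/.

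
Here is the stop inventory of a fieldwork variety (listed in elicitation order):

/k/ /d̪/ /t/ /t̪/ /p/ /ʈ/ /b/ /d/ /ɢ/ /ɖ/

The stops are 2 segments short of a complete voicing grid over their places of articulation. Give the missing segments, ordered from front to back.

place of articulation  voiceless  voiced  
bilabial          p         b       
dental            t̪        d̪      
alveolar          t         d       
retroflex         ʈ         ɖ       
velar             k         —       
uvular            —         ɢ       
Gaps, from front to back: velar lacks voiced (/ɡ/); uvular lacks voiceless (/q/).

/ɡ/, /q/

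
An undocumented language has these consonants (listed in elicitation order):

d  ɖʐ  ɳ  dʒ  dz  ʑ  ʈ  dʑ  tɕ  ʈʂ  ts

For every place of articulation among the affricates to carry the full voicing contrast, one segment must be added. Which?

Voiceless: /ts/ (alveolar), /ʈʂ/ (retroflex), /tɕ/ (alveolo-palatal).
Voiced: /dz/ (alveolar), /dʒ/ (postalveolar), /ɖʐ/ (retroflex), /dʑ/ (alveolo-palatal).
The postalveolar row has no voiceless member, so the gap is the voiceless postalveolar affricate /tʃ/.

/tʃ/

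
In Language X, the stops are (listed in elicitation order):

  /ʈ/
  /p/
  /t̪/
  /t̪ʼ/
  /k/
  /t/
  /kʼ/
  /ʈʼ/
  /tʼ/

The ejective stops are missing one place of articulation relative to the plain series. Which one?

place of articulation  plain     ejective
bilabial          p         —       
dental            t̪        t̪ʼ     
alveolar          t         tʼ      
retroflex         ʈ         ʈʼ      
velar             k         kʼ      
Every place of articulation has an ejective member except bilabial, where /pʼ/ would be expected.

bilabial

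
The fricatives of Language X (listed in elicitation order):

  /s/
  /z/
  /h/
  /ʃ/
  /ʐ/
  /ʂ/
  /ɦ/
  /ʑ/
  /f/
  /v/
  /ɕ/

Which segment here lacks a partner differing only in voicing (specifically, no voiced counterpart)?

/ʃ/

Labiodental: /f/ ~ /v/
Alveolar: /s/ ~ /z/
Retroflex: /ʂ/ ~ /ʐ/
Alveolo-palatal: /ɕ/ ~ /ʑ/
Glottal: /h/ ~ /ɦ/
Postalveolar: only /ʃ/ (voiceless); no voiced partner.
So /ʃ/ is the unpaired segment.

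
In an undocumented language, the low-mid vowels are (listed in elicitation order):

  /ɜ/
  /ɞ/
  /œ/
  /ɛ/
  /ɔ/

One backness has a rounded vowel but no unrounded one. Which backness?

back

front: unrounded /ɛ/, rounded /œ/.
central: unrounded /ɜ/, rounded /ɞ/.
back: unrounded —, rounded /ɔ/.
Every backness has an unrounded member except back, where /ʌ/ would be expected.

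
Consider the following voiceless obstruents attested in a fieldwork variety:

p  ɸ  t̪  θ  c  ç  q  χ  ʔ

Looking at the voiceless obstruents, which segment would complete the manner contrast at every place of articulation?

/h/

place of articulation  stop      fricative
bilabial          p         ɸ       
dental            t̪        θ       
palatal           c         ç       
uvular            q         χ       
glottal           ʔ         —       
The glottal row has no fricative member, so the gap is the glottal fricative /h/.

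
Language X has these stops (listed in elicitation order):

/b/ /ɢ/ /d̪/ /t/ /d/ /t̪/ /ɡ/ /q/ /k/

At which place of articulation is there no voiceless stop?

bilabial

Voiceless: /t̪/ (dental), /t/ (alveolar), /k/ (velar), /q/ (uvular).
Voiced: /b/ (bilabial), /d̪/ (dental), /d/ (alveolar), /ɡ/ (velar), /ɢ/ (uvular).
Every place of articulation has a voiceless member except bilabial, where /p/ would be expected.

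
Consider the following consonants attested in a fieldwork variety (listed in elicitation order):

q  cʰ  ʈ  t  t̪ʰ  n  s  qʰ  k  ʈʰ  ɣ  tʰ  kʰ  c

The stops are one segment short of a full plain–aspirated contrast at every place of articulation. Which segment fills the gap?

/t̪/

place of articulation  plain     aspirated
dental            —         t̪ʰ     
alveolar          t         tʰ      
retroflex         ʈ         ʈʰ      
palatal           c         cʰ      
velar             k         kʰ      
uvular            q         qʰ      
The dental row has no plain member, so the gap is the plain dental stop /t̪/.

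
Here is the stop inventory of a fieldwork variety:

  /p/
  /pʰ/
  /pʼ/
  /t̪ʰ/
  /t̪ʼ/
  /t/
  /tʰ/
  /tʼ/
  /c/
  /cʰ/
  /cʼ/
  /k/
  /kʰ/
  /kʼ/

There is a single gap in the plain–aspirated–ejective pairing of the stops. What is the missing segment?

bilabial: plain /p/, aspirated /pʰ/, ejective /pʼ/.
dental: plain —, aspirated /t̪ʰ/, ejective /t̪ʼ/.
alveolar: plain /t/, aspirated /tʰ/, ejective /tʼ/.
palatal: plain /c/, aspirated /cʰ/, ejective /cʼ/.
velar: plain /k/, aspirated /kʰ/, ejective /kʼ/.
The dental row has no plain member, so the gap is the plain dental stop /t̪/.

/t̪/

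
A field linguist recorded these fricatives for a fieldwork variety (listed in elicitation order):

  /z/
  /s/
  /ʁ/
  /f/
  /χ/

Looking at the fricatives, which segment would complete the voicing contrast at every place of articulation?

place of articulation  voiceless  voiced  
labiodental       f         —       
alveolar          s         z       
uvular            χ         ʁ       
The labiodental row has no voiced member, so the gap is the voiced labiodental fricative /v/.

/v/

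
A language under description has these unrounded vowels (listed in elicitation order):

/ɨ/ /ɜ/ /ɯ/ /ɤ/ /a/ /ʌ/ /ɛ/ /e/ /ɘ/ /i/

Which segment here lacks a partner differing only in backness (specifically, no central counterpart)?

High: /i/ ~ /ɨ/ ~ /ɯ/
High-mid: /e/ ~ /ɘ/ ~ /ɤ/
Low-mid: /ɛ/ ~ /ɜ/ ~ /ʌ/
Low: only /a/ (front); no central partner.
So /a/ is the unpaired segment.

/a/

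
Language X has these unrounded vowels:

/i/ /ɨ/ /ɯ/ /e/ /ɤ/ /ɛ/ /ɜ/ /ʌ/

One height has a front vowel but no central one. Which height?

high-mid

height            front     central   back    
high              i         ɨ         ɯ       
high-mid          e         —         ɤ       
low-mid           ɛ         ɜ         ʌ       
Every height has a central member except high-mid, where /ɘ/ would be expected.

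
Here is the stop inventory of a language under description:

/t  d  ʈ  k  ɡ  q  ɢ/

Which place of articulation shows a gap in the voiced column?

retroflex

place of articulation  voiceless  voiced  
alveolar          t         d       
retroflex         ʈ         —       
velar             k         ɡ       
uvular            q         ɢ       
Every place of articulation has a voiced member except retroflex, where /ɖ/ would be expected.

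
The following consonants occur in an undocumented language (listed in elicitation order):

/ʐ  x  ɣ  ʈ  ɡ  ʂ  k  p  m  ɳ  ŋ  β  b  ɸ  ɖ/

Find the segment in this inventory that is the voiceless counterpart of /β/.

/ɸ/

/β/ is a voiced bilabial fricative.
The voiceless counterpart is a voiceless bilabial fricative — in this inventory, /ɸ/.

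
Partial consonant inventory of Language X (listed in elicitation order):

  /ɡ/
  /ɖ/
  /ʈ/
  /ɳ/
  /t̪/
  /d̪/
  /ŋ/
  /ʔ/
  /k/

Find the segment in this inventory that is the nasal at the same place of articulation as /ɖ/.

/ɖ/ is a voiced retroflex stop.
The nasal at the same place is a retroflex nasal — in this inventory, /ɳ/.

/ɳ/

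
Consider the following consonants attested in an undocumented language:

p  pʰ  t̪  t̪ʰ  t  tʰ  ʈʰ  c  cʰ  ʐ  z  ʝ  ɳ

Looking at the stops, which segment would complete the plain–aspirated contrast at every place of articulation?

/ʈ/

bilabial: plain /p/, aspirated /pʰ/.
dental: plain /t̪/, aspirated /t̪ʰ/.
alveolar: plain /t/, aspirated /tʰ/.
retroflex: plain —, aspirated /ʈʰ/.
palatal: plain /c/, aspirated /cʰ/.
The retroflex row has no plain member, so the gap is the plain retroflex stop /ʈ/.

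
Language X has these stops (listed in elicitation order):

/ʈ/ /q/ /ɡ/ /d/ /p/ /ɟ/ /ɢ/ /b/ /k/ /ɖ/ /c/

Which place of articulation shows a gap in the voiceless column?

alveolar

Voiceless: /p/ (bilabial), /ʈ/ (retroflex), /c/ (palatal), /k/ (velar), /q/ (uvular).
Voiced: /b/ (bilabial), /d/ (alveolar), /ɖ/ (retroflex), /ɟ/ (palatal), /ɡ/ (velar), /ɢ/ (uvular).
Every place of articulation has a voiceless member except alveolar, where /t/ would be expected.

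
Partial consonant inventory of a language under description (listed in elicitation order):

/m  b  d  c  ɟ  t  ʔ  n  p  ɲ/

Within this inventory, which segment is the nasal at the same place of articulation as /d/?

/n/

/d/ is a voiced alveolar stop.
The nasal at the same place is an alveolar nasal — in this inventory, /n/.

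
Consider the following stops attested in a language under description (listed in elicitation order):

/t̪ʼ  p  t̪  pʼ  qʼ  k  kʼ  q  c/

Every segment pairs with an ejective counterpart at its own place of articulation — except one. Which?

Bilabial: /p/ ~ /pʼ/
Dental: /t̪/ ~ /t̪ʼ/
Velar: /k/ ~ /kʼ/
Uvular: /q/ ~ /qʼ/
Palatal: only /c/ (plain); no ejective partner.
So /c/ is the unpaired segment.

/c/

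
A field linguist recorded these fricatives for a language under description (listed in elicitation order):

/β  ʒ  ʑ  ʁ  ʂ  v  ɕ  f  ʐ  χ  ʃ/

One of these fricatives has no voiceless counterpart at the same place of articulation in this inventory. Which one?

Labiodental: /f/ ~ /v/
Postalveolar: /ʃ/ ~ /ʒ/
Retroflex: /ʂ/ ~ /ʐ/
Alveolo-palatal: /ɕ/ ~ /ʑ/
Uvular: /χ/ ~ /ʁ/
Bilabial: only /β/ (voiced); no voiceless partner.
So /β/ is the unpaired segment.

/β/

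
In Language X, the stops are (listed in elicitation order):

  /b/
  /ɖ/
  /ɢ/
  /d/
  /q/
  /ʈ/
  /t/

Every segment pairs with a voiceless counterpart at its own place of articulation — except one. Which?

Alveolar: /t/ ~ /d/
Retroflex: /ʈ/ ~ /ɖ/
Uvular: /q/ ~ /ɢ/
Bilabial: only /b/ (voiced); no voiceless partner.
So /b/ is the unpaired segment.

/b/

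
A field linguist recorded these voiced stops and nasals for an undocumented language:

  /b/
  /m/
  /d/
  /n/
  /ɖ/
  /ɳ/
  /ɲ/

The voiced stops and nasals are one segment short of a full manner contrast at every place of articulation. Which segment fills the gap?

/ɟ/

bilabial: oral stop /b/, nasal /m/.
alveolar: oral stop /d/, nasal /n/.
retroflex: oral stop /ɖ/, nasal /ɳ/.
palatal: oral stop —, nasal /ɲ/.
The palatal row has no oral stop member, so the gap is the palatal oral stop /ɟ/.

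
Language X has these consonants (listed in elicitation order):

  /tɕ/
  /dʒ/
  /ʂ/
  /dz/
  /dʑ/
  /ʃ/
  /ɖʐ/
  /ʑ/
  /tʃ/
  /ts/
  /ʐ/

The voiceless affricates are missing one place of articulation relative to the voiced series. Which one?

retroflex

Voiceless: /ts/ (alveolar), /tʃ/ (postalveolar), /tɕ/ (alveolo-palatal).
Voiced: /dz/ (alveolar), /dʒ/ (postalveolar), /ɖʐ/ (retroflex), /dʑ/ (alveolo-palatal).
Every place of articulation has a voiceless member except retroflex, where /ʈʂ/ would be expected.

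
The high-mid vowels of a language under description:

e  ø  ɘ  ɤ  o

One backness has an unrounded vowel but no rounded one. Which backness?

backness          unrounded  rounded 
front             e         ø       
central           ɘ         —       
back              ɤ         o       
Every backness has a rounded member except central, where /ɵ/ would be expected.

central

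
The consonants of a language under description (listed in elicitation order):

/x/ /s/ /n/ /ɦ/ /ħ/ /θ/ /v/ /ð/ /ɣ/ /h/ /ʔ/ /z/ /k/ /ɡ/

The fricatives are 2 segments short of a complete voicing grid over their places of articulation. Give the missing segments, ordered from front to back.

Voiceless: /θ/ (dental), /s/ (alveolar), /x/ (velar), /ħ/ (pharyngeal), /h/ (glottal).
Voiced: /v/ (labiodental), /ð/ (dental), /z/ (alveolar), /ɣ/ (velar), /ɦ/ (glottal).
Gaps, from front to back: labiodental lacks voiceless (/f/); pharyngeal lacks voiced (/ʕ/).

/f/, /ʕ/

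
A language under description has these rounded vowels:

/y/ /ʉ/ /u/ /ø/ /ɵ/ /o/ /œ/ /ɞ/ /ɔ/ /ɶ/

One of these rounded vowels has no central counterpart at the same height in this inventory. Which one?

/ɶ/

High: /y/ ~ /ʉ/ ~ /u/
High-mid: /ø/ ~ /ɵ/ ~ /o/
Low-mid: /œ/ ~ /ɞ/ ~ /ɔ/
Low: only /ɶ/ (front); no central partner.
So /ɶ/ is the unpaired segment.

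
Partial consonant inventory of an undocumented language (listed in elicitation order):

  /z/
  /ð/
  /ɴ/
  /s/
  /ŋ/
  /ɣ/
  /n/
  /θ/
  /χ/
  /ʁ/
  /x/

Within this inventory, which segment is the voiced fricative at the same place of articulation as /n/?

/n/ is an alveolar nasal.
The voiced fricative at the same place is a voiced alveolar fricative — in this inventory, /z/.

/z/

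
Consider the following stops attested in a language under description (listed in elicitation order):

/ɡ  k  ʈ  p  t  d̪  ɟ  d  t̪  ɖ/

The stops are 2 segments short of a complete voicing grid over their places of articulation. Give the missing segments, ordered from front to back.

/b/, /c/

place of articulation  voiceless  voiced  
bilabial          p         —       
dental            t̪        d̪      
alveolar          t         d       
retroflex         ʈ         ɖ       
palatal           —         ɟ       
velar             k         ɡ       
Gaps, from front to back: bilabial lacks voiced (/b/); palatal lacks voiceless (/c/).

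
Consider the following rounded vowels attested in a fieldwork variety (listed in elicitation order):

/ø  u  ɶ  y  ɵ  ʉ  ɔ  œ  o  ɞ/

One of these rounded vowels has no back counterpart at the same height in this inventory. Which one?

High: /y/ ~ /ʉ/ ~ /u/
High-mid: /ø/ ~ /ɵ/ ~ /o/
Low-mid: /œ/ ~ /ɞ/ ~ /ɔ/
Low: only /ɶ/ (front); no back partner.
So /ɶ/ is the unpaired segment.

/ɶ/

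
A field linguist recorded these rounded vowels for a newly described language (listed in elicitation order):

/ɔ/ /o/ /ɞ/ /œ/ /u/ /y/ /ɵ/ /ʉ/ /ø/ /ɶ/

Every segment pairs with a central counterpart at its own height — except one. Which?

/ɶ/

High: /y/ ~ /ʉ/ ~ /u/
High-mid: /ø/ ~ /ɵ/ ~ /o/
Low-mid: /œ/ ~ /ɞ/ ~ /ɔ/
Low: only /ɶ/ (front); no central partner.
So /ɶ/ is the unpaired segment.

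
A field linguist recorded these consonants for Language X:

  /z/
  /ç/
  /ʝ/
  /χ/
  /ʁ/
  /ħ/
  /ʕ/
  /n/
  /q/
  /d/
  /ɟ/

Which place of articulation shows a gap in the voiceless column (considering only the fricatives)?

alveolar

Voiceless: /ç/ (palatal), /χ/ (uvular), /ħ/ (pharyngeal).
Voiced: /z/ (alveolar), /ʝ/ (palatal), /ʁ/ (uvular), /ʕ/ (pharyngeal).
Every place of articulation has a voiceless member except alveolar, where /s/ would be expected.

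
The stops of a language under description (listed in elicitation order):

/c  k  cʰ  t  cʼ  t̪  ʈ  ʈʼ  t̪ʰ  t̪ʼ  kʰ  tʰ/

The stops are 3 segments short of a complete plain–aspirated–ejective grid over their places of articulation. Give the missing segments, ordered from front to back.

Plain: /t̪/ (dental), /t/ (alveolar), /ʈ/ (retroflex), /c/ (palatal), /k/ (velar).
Aspirated: /t̪ʰ/ (dental), /tʰ/ (alveolar), /cʰ/ (palatal), /kʰ/ (velar).
Ejective: /t̪ʼ/ (dental), /ʈʼ/ (retroflex), /cʼ/ (palatal).
Gaps, from front to back: alveolar lacks ejective (/tʼ/); retroflex lacks aspirated (/ʈʰ/); velar lacks ejective (/kʼ/).

/tʼ/, /ʈʰ/, /kʼ/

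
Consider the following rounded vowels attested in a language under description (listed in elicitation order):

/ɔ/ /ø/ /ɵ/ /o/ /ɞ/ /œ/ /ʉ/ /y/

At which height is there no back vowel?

high

high: front /y/, central /ʉ/, back —.
high-mid: front /ø/, central /ɵ/, back /o/.
low-mid: front /œ/, central /ɞ/, back /ɔ/.
Every height has a back member except high, where /u/ would be expected.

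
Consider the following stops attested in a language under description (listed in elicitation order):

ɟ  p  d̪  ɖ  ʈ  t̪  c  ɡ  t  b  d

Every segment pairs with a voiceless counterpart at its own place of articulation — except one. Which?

/ɡ/

Bilabial: /p/ ~ /b/
Dental: /t̪/ ~ /d̪/
Alveolar: /t/ ~ /d/
Retroflex: /ʈ/ ~ /ɖ/
Palatal: /c/ ~ /ɟ/
Velar: only /ɡ/ (voiced); no voiceless partner.
So /ɡ/ is the unpaired segment.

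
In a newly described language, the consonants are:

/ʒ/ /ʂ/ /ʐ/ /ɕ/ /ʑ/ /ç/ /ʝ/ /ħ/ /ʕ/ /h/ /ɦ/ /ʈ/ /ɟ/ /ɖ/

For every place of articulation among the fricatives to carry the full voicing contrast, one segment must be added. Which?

/ʃ/

place of articulation  voiceless  voiced  
postalveolar      —         ʒ       
retroflex         ʂ         ʐ       
alveolo-palatal   ɕ         ʑ       
palatal           ç         ʝ       
pharyngeal        ħ         ʕ       
glottal           h         ɦ       
The postalveolar row has no voiceless member, so the gap is the voiceless postalveolar fricative /ʃ/.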